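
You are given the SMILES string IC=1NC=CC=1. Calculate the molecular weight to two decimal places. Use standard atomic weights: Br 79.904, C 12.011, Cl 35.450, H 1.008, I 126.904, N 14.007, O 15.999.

192.99 g/mol

First, the molecular formula is C4H4IN (counting implicit H from valence).
  C: 4 × 12.011 = 48.044
  H: 4 × 1.008 = 4.032
  I: 1 × 126.904 = 126.904
  N: 1 × 14.007 = 14.007
Sum: 4×12.011 + 4×1.008 + 1×126.904 + 1×14.007 = 192.987 → 192.99 g/mol.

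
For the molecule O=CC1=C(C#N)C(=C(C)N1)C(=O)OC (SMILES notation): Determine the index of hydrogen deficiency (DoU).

7

Molecular formula: C9H8N2O3.
DoU = (2C + 2 + N − H − X) / 2, where X is the halogen count and O/S are ignored.
    = (2·9 + 2 + 2 − 8 − 0) / 2 = 14 / 2 = 7.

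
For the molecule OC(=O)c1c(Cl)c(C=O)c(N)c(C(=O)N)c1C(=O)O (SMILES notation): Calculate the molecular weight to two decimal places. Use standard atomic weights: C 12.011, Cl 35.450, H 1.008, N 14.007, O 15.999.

286.62 g/mol

First, the molecular formula is C10H7ClN2O6 (counting implicit H from valence).
  C: 10 × 12.011 = 120.110
  Cl: 1 × 35.450 = 35.450
  H: 7 × 1.008 = 7.056
  N: 2 × 14.007 = 28.014
  O: 6 × 15.999 = 95.994
Sum: 10×12.011 + 1×35.450 + 7×1.008 + 2×14.007 + 6×15.999 = 286.624 → 286.62 g/mol.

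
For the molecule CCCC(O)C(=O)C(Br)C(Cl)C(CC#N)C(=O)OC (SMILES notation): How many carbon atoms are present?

12

Count every carbon token in the SMILES (each C, including those in ring-closure positions and inside branches).
Carbon count: 12.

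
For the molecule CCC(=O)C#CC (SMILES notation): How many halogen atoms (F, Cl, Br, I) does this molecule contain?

0

Scan the SMILES for the halogen motif — none present.
Groups that are present: 1 alkyne, 1 ketone.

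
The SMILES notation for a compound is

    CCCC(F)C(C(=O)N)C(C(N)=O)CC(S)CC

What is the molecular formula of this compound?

C12H23FN2O2S

Walk through each heavy atom and fill implicit hydrogens from standard valence (C 4, N 3, O 2, S 2, halogen 1):
  atom 1: C, bond orders sum to 1 (valence 4) → 3 H
  atom 2: C, bond orders sum to 2 (valence 4) → 2 H
  atom 3: C, bond orders sum to 2 (valence 4) → 2 H
  atom 4: C, bond orders sum to 3 (valence 4) → 1 H
  atom 5: F (halogen, monovalent) → 0 H
  atom 6: C, bond orders sum to 3 (valence 4) → 1 H
  atom 7: C, bond orders sum to 4 (valence 4) → 0 H
  atom 8: O, bond orders sum to 2 (valence 2) → 0 H
  atom 9: N, bond orders sum to 1 (valence 3) → 2 H
  atom 10: C, bond orders sum to 3 (valence 4) → 1 H
  atom 11: C, bond orders sum to 4 (valence 4) → 0 H
  atom 12: N, bond orders sum to 1 (valence 3) → 2 H
  atom 13: O, bond orders sum to 2 (valence 2) → 0 H
  atom 14: C, bond orders sum to 2 (valence 4) → 2 H
  atom 15: C, bond orders sum to 3 (valence 4) → 1 H
  atom 16: S, bond orders sum to 1 (valence 2) → 1 H
  atom 17: C, bond orders sum to 2 (valence 4) → 2 H
  atom 18: C, bond orders sum to 1 (valence 4) → 3 H
Totals → C:12, H:23, F:1, N:2, O:2, S:1.
In Hill order: C12H23FN2O2S.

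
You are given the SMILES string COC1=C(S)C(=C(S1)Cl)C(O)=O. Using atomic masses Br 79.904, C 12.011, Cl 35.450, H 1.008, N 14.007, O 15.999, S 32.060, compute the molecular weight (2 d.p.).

224.67 g/mol

First, the molecular formula is C6H5ClO3S2 (counting implicit H from valence).
  C: 6 × 12.011 = 72.066
  Cl: 1 × 35.450 = 35.450
  H: 5 × 1.008 = 5.040
  O: 3 × 15.999 = 47.997
  S: 2 × 32.060 = 64.120
Sum: 6×12.011 + 1×35.450 + 5×1.008 + 3×15.999 + 2×32.060 = 224.673 → 224.67 g/mol.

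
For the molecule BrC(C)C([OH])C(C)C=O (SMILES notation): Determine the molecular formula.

Walk through each heavy atom and fill implicit hydrogens from standard valence (C 4, N 3, O 2, S 2, halogen 1):
  atom 1: Br (halogen, monovalent) → 0 H
  atom 2: C, bond orders sum to 3 (valence 4) → 1 H
  atom 3: C, bond orders sum to 1 (valence 4) → 3 H
  atom 4: C, bond orders sum to 3 (valence 4) → 1 H
  atom 5: O with explicit H count 1
  atom 6: C, bond orders sum to 3 (valence 4) → 1 H
  atom 7: C, bond orders sum to 1 (valence 4) → 3 H
  atom 8: C, bond orders sum to 3 (valence 4) → 1 H
  atom 9: O, bond orders sum to 2 (valence 2) → 0 H
Totals → C:6, H:11, Br:1, O:2.

C6H11BrO2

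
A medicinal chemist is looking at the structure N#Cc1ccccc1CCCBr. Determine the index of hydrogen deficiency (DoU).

Molecular formula: C10H10BrN.
DoU = (2C + 2 + N − H − X) / 2, where X is the halogen count and O/S are ignored.
    = (2·10 + 2 + 1 − 10 − 1) / 2 = 12 / 2 = 6.

6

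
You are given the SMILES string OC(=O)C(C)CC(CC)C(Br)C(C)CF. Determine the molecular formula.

C11H20BrFO2

Walk through each heavy atom and fill implicit hydrogens from standard valence (C 4, N 3, O 2, S 2, halogen 1):
  atom 1: O, bond orders sum to 1 (valence 2) → 1 H
  atom 2: C, bond orders sum to 4 (valence 4) → 0 H
  atom 3: O, bond orders sum to 2 (valence 2) → 0 H
  atom 4: C, bond orders sum to 3 (valence 4) → 1 H
  atom 5: C, bond orders sum to 1 (valence 4) → 3 H
  atom 6: C, bond orders sum to 2 (valence 4) → 2 H
  atom 7: C, bond orders sum to 3 (valence 4) → 1 H
  atom 8: C, bond orders sum to 2 (valence 4) → 2 H
  atom 9: C, bond orders sum to 1 (valence 4) → 3 H
  atom 10: C, bond orders sum to 3 (valence 4) → 1 H
  atom 11: Br (halogen, monovalent) → 0 H
  atom 12: C, bond orders sum to 3 (valence 4) → 1 H
  atom 13: C, bond orders sum to 1 (valence 4) → 3 H
  atom 14: C, bond orders sum to 2 (valence 4) → 2 H
  atom 15: F (halogen, monovalent) → 0 H
Totals → C:11, H:20, Br:1, F:1, O:2.
In Hill order: C11H20BrFO2.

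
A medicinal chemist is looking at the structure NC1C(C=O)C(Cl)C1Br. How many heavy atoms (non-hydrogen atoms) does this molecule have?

9

Every atom symbol written in the SMILES (organic subset) is one heavy atom; implicit H are not written.
Heavy atoms by element → Br:1, C:5, Cl:1, N:1, O:1.
Total: 9.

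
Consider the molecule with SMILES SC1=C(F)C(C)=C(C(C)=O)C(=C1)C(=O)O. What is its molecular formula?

C10H9FO3S

Walk through each heavy atom and fill implicit hydrogens from standard valence (C 4, N 3, O 2, S 2, halogen 1):
  atom 1: S, bond orders sum to 1 (valence 2) → 1 H
  atom 2: C, bond orders sum to 4 (valence 4) → 0 H
  atom 3: C, bond orders sum to 4 (valence 4) → 0 H
  atom 4: F (halogen, monovalent) → 0 H
  atom 5: C, bond orders sum to 4 (valence 4) → 0 H
  atom 6: C, bond orders sum to 1 (valence 4) → 3 H
  atom 7: C, bond orders sum to 4 (valence 4) → 0 H
  atom 8: C, bond orders sum to 4 (valence 4) → 0 H
  atom 9: C, bond orders sum to 1 (valence 4) → 3 H
  atom 10: O, bond orders sum to 2 (valence 2) → 0 H
  atom 11: C, bond orders sum to 4 (valence 4) → 0 H
  atom 12: C, bond orders sum to 3 (valence 4) → 1 H
  atom 13: C, bond orders sum to 4 (valence 4) → 0 H
  atom 14: O, bond orders sum to 2 (valence 2) → 0 H
  atom 15: O, bond orders sum to 1 (valence 2) → 1 H
Totals → C:10, H:9, F:1, O:3, S:1.
In Hill order: C10H9FO3S.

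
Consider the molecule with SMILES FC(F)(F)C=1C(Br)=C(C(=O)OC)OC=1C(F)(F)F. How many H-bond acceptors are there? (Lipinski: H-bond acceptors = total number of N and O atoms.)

N atoms: 0; O atoms: 3.
Lipinski HBA = 0 + 3 = 3.

3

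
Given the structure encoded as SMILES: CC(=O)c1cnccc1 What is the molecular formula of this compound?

Walk through each heavy atom and fill implicit hydrogens from standard valence (C 4, N 3, O 2, S 2, halogen 1); for lowercase aromatic atoms, an aromatic c carries 1 H when it has two neighbours and 0 H with three, and aromatic n carries 0 H:
  atom 1: C, bond orders sum to 1 (valence 4) → 3 H
  atom 2: C, bond orders sum to 4 (valence 4) → 0 H
  atom 3: O, bond orders sum to 2 (valence 2) → 0 H
  atom 4: aromatic c, 3 neighbours → 0 H
  atom 5: aromatic c, 2 neighbours → 1 H
  atom 6: aromatic n, 2 neighbours → 0 H
  atom 7: aromatic c, 2 neighbours → 1 H
  atom 8: aromatic c, 2 neighbours → 1 H
  atom 9: aromatic c, 2 neighbours → 1 H
Totals → C:7, H:7, N:1, O:1.
In Hill order: C7H7NO.

C7H7NO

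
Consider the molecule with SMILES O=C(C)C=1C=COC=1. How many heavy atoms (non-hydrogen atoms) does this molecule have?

Every atom symbol written in the SMILES (organic subset) is one heavy atom; implicit H are not written.
Heavy atoms by element → C:6, O:2.
Total: 8.

8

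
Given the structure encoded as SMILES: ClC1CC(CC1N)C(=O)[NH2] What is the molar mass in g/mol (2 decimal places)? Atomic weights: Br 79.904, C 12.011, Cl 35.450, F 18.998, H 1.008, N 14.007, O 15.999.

162.62 g/mol

First, the molecular formula is C6H11ClN2O (counting implicit H from valence).
  C: 6 × 12.011 = 72.066
  Cl: 1 × 35.450 = 35.450
  H: 11 × 1.008 = 11.088
  N: 2 × 14.007 = 28.014
  O: 1 × 15.999 = 15.999
Sum: 6×12.011 + 1×35.450 + 11×1.008 + 2×14.007 + 1×15.999 = 162.617 → 162.62 g/mol.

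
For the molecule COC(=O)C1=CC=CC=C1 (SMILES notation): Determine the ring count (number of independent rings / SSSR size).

1

In SMILES, each pair of matching ring-closure digits denotes one ring-closing bond; the number of such bonds equals the number of independent rings.
Ring-closure bonds here: 1.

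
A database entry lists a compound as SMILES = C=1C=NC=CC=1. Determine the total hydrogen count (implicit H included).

Walk through each heavy atom and fill implicit hydrogens from standard valence (C 4, N 3, O 2, S 2, halogen 1):
  atom 1: C, bond orders sum to 3 (valence 4) → 1 H
  atom 2: C, bond orders sum to 3 (valence 4) → 1 H
  atom 3: N, bond orders sum to 3 (valence 3) → 0 H
  atom 4: C, bond orders sum to 3 (valence 4) → 1 H
  atom 5: C, bond orders sum to 3 (valence 4) → 1 H
  atom 6: C, bond orders sum to 3 (valence 4) → 1 H
Total hydrogens: 5.

5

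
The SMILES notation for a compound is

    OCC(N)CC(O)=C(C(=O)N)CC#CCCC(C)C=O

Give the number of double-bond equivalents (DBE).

Degree of unsaturation = (number of rings) + (number of π bonds).
Ring closures in the SMILES: 0.
π bonds: 3 double bonds (each 1 DoU), 1 triple bond (each 2 DoU) → 5 DoU from unsaturation.
Total DoU = 0 + 5 = 5.

5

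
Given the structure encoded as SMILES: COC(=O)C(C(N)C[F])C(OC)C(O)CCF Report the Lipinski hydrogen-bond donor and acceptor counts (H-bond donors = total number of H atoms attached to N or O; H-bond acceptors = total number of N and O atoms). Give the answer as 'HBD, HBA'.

3, 5

Donors: find every N or O and count the H atoms it carries.
  atom 2 (O): bond orders sum to 2 → 0 H
  atom 4 (O): bond orders sum to 2 → 0 H
  atom 7 (N): bond orders sum to 1 → 2 H
  atom 11 (O): bond orders sum to 2 → 0 H
  atom 14 (O): bond orders sum to 1 → 1 H
Lipinski HBD = 3.
Acceptors: N atoms = 1, O atoms = 4 → HBA = 5.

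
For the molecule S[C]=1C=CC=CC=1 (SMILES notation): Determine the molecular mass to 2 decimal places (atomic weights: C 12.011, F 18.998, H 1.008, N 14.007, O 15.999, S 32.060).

First, the molecular formula is C6H6S (counting implicit H from valence).
  C: 6 × 12.011 = 72.066
  H: 6 × 1.008 = 6.048
  S: 1 × 32.060 = 32.060
Sum: 6×12.011 + 6×1.008 + 1×32.060 = 110.174 → 110.17 g/mol.

110.17 g/mol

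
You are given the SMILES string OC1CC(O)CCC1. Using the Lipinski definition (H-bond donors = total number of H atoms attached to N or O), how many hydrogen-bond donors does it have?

Donors: find every N or O and count the H atoms it carries.
  atom 1 (O): bond orders sum to 1 → 1 H
  atom 5 (O): bond orders sum to 1 → 1 H
Lipinski HBD = 2.

2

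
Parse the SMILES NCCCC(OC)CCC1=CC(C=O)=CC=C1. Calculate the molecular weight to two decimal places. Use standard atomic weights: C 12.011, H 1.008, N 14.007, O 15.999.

235.33 g/mol

First, the molecular formula is C14H21NO2 (counting implicit H from valence).
  C: 14 × 12.011 = 168.154
  H: 21 × 1.008 = 21.168
  N: 1 × 14.007 = 14.007
  O: 2 × 15.999 = 31.998
Sum: 14×12.011 + 21×1.008 + 1×14.007 + 2×15.999 = 235.327 → 235.33 g/mol.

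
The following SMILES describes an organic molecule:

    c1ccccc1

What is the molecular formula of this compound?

Walk through each heavy atom and fill implicit hydrogens from standard valence (C 4, N 3, O 2, S 2, halogen 1); for lowercase aromatic atoms, an aromatic c carries 1 H when it has two neighbours and 0 H with three, and aromatic n carries 0 H:
  atom 1: aromatic c, 2 neighbours → 1 H
  atom 2: aromatic c, 2 neighbours → 1 H
  atom 3: aromatic c, 2 neighbours → 1 H
  atom 4: aromatic c, 2 neighbours → 1 H
  atom 5: aromatic c, 2 neighbours → 1 H
  atom 6: aromatic c, 2 neighbours → 1 H
Totals → C:6, H:6.
In Hill order: C6H6.

C6H6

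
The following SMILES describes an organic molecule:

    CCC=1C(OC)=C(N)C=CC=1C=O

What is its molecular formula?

Walk through each heavy atom and fill implicit hydrogens from standard valence (C 4, N 3, O 2, S 2, halogen 1):
  atom 1: C, bond orders sum to 1 (valence 4) → 3 H
  atom 2: C, bond orders sum to 2 (valence 4) → 2 H
  atom 3: C, bond orders sum to 4 (valence 4) → 0 H
  atom 4: C, bond orders sum to 4 (valence 4) → 0 H
  atom 5: O, bond orders sum to 2 (valence 2) → 0 H
  atom 6: C, bond orders sum to 1 (valence 4) → 3 H
  atom 7: C, bond orders sum to 4 (valence 4) → 0 H
  atom 8: N, bond orders sum to 1 (valence 3) → 2 H
  atom 9: C, bond orders sum to 3 (valence 4) → 1 H
  atom 10: C, bond orders sum to 3 (valence 4) → 1 H
  atom 11: C, bond orders sum to 4 (valence 4) → 0 H
  atom 12: C, bond orders sum to 3 (valence 4) → 1 H
  atom 13: O, bond orders sum to 2 (valence 2) → 0 H
Totals → C:10, H:13, N:1, O:2.
In Hill order: C10H13NO2.

C10H13NO2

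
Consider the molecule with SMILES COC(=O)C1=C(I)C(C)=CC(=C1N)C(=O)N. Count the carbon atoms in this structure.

10

Count every carbon token in the SMILES (each C, including those in ring-closure positions and inside branches).
Carbon count: 10.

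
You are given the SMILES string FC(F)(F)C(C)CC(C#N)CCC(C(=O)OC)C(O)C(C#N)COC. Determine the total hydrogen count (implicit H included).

Walk through each heavy atom and fill implicit hydrogens from standard valence (C 4, N 3, O 2, S 2, halogen 1):
  atom 1: F (halogen, monovalent) → 0 H
  atom 2: C, bond orders sum to 4 (valence 4) → 0 H
  atom 3: F (halogen, monovalent) → 0 H
  atom 4: F (halogen, monovalent) → 0 H
  atom 5: C, bond orders sum to 3 (valence 4) → 1 H
  atom 6: C, bond orders sum to 1 (valence 4) → 3 H
  atom 7: C, bond orders sum to 2 (valence 4) → 2 H
  atom 8: C, bond orders sum to 3 (valence 4) → 1 H
  atom 9: C, bond orders sum to 4 (valence 4) → 0 H
  atom 10: N, bond orders sum to 3 (valence 3) → 0 H
  atom 11: C, bond orders sum to 2 (valence 4) → 2 H
  atom 12: C, bond orders sum to 2 (valence 4) → 2 H
  atom 13: C, bond orders sum to 3 (valence 4) → 1 H
  atom 14: C, bond orders sum to 4 (valence 4) → 0 H
  atom 15: O, bond orders sum to 2 (valence 2) → 0 H
  atom 16: O, bond orders sum to 2 (valence 2) → 0 H
  atom 17: C, bond orders sum to 1 (valence 4) → 3 H
  atom 18: C, bond orders sum to 3 (valence 4) → 1 H
  atom 19: O, bond orders sum to 1 (valence 2) → 1 H
  atom 20: C, bond orders sum to 3 (valence 4) → 1 H
  atom 21: C, bond orders sum to 4 (valence 4) → 0 H
  atom 22: N, bond orders sum to 3 (valence 3) → 0 H
  atom 23: C, bond orders sum to 2 (valence 4) → 2 H
  atom 24: O, bond orders sum to 2 (valence 2) → 0 H
  atom 25: C, bond orders sum to 1 (valence 4) → 3 H
Total hydrogens: 23.

23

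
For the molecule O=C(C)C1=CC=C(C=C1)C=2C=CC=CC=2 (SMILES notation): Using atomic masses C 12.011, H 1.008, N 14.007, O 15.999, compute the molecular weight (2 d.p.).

First, the molecular formula is C14H12O (counting implicit H from valence).
  C: 14 × 12.011 = 168.154
  H: 12 × 1.008 = 12.096
  O: 1 × 15.999 = 15.999
Sum: 14×12.011 + 12×1.008 + 1×15.999 = 196.249 → 196.25 g/mol.

196.25 g/mol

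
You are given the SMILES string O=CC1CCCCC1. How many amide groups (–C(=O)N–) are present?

Scan the SMILES for the amide motif — none present.
Groups that are present: 1 aldehyde.

0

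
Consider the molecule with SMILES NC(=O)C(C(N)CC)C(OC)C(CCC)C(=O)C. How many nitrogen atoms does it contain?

2

Scan the SMILES for N atoms (remember two-letter symbols like Cl and Br are single atoms).
Nitrogen count: 2.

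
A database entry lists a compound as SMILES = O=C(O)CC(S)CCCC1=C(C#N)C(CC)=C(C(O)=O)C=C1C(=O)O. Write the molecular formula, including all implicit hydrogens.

C17H19NO6S

Walk through each heavy atom and fill implicit hydrogens from standard valence (C 4, N 3, O 2, S 2, halogen 1):
  atom 1: O, bond orders sum to 2 (valence 2) → 0 H
  atom 2: C, bond orders sum to 4 (valence 4) → 0 H
  atom 3: O, bond orders sum to 1 (valence 2) → 1 H
  atom 4: C, bond orders sum to 2 (valence 4) → 2 H
  atom 5: C, bond orders sum to 3 (valence 4) → 1 H
  atom 6: S, bond orders sum to 1 (valence 2) → 1 H
  atom 7: C, bond orders sum to 2 (valence 4) → 2 H
  atom 8: C, bond orders sum to 2 (valence 4) → 2 H
  atom 9: C, bond orders sum to 2 (valence 4) → 2 H
  atom 10: C, bond orders sum to 4 (valence 4) → 0 H
  atom 11: C, bond orders sum to 4 (valence 4) → 0 H
  atom 12: C, bond orders sum to 4 (valence 4) → 0 H
  atom 13: N, bond orders sum to 3 (valence 3) → 0 H
  atom 14: C, bond orders sum to 4 (valence 4) → 0 H
  atom 15: C, bond orders sum to 2 (valence 4) → 2 H
  atom 16: C, bond orders sum to 1 (valence 4) → 3 H
  atom 17: C, bond orders sum to 4 (valence 4) → 0 H
  atom 18: C, bond orders sum to 4 (valence 4) → 0 H
  atom 19: O, bond orders sum to 1 (valence 2) → 1 H
  atom 20: O, bond orders sum to 2 (valence 2) → 0 H
  atom 21: C, bond orders sum to 3 (valence 4) → 1 H
  atom 22: C, bond orders sum to 4 (valence 4) → 0 H
  atom 23: C, bond orders sum to 4 (valence 4) → 0 H
  atom 24: O, bond orders sum to 2 (valence 2) → 0 H
  atom 25: O, bond orders sum to 1 (valence 2) → 1 H
Totals → C:17, H:19, N:1, O:6, S:1.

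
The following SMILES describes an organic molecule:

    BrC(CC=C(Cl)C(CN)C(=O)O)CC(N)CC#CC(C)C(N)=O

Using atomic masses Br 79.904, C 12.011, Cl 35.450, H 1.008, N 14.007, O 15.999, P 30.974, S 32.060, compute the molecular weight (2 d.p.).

First, the molecular formula is C15H23BrClN3O3 (counting implicit H from valence).
  Br: 1 × 79.904 = 79.904
  C: 15 × 12.011 = 180.165
  Cl: 1 × 35.450 = 35.450
  H: 23 × 1.008 = 23.184
  N: 3 × 14.007 = 42.021
  O: 3 × 15.999 = 47.997
Sum: 1×79.904 + 15×12.011 + 1×35.450 + 23×1.008 + 3×14.007 + 3×15.999 = 408.721 → 408.72 g/mol.

408.72 g/mol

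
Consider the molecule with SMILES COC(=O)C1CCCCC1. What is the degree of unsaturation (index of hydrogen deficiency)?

2

Degree of unsaturation = (number of rings) + (number of π bonds).
Ring closures in the SMILES: 1.
π bonds: 1 double bond (each 1 DoU) → 1 DoU from unsaturation.
Total DoU = 1 + 1 = 2.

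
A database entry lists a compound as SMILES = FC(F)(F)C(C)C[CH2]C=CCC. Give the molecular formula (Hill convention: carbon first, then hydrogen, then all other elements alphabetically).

Walk through each heavy atom and fill implicit hydrogens from standard valence (C 4, N 3, O 2, S 2, halogen 1):
  atom 1: F (halogen, monovalent) → 0 H
  atom 2: C, bond orders sum to 4 (valence 4) → 0 H
  atom 3: F (halogen, monovalent) → 0 H
  atom 4: F (halogen, monovalent) → 0 H
  atom 5: C, bond orders sum to 3 (valence 4) → 1 H
  atom 6: C, bond orders sum to 1 (valence 4) → 3 H
  atom 7: C, bond orders sum to 2 (valence 4) → 2 H
  atom 8: C with explicit H count 2
  atom 9: C, bond orders sum to 3 (valence 4) → 1 H
  atom 10: C, bond orders sum to 3 (valence 4) → 1 H
  atom 11: C, bond orders sum to 2 (valence 4) → 2 H
  atom 12: C, bond orders sum to 1 (valence 4) → 3 H
Totals → C:9, H:15, F:3.
In Hill order: C9H15F3.

C9H15F3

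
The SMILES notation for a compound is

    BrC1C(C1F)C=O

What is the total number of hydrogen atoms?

4

Walk through each heavy atom and fill implicit hydrogens from standard valence (C 4, N 3, O 2, S 2, halogen 1):
  atom 1: Br (halogen, monovalent) → 0 H
  atom 2: C, bond orders sum to 3 (valence 4) → 1 H
  atom 3: C, bond orders sum to 3 (valence 4) → 1 H
  atom 4: C, bond orders sum to 3 (valence 4) → 1 H
  atom 5: F (halogen, monovalent) → 0 H
  atom 6: C, bond orders sum to 3 (valence 4) → 1 H
  atom 7: O, bond orders sum to 2 (valence 2) → 0 H
Total hydrogens: 4.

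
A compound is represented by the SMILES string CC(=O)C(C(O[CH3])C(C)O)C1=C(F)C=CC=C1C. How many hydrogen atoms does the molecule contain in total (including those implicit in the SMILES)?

19

Walk through each heavy atom and fill implicit hydrogens from standard valence (C 4, N 3, O 2, S 2, halogen 1):
  atom 1: C, bond orders sum to 1 (valence 4) → 3 H
  atom 2: C, bond orders sum to 4 (valence 4) → 0 H
  atom 3: O, bond orders sum to 2 (valence 2) → 0 H
  atom 4: C, bond orders sum to 3 (valence 4) → 1 H
  atom 5: C, bond orders sum to 3 (valence 4) → 1 H
  atom 6: O, bond orders sum to 2 (valence 2) → 0 H
  atom 7: C with explicit H count 3
  atom 8: C, bond orders sum to 3 (valence 4) → 1 H
  atom 9: C, bond orders sum to 1 (valence 4) → 3 H
  atom 10: O, bond orders sum to 1 (valence 2) → 1 H
  atom 11: C, bond orders sum to 4 (valence 4) → 0 H
  atom 12: C, bond orders sum to 4 (valence 4) → 0 H
  atom 13: F (halogen, monovalent) → 0 H
  atom 14: C, bond orders sum to 3 (valence 4) → 1 H
  atom 15: C, bond orders sum to 3 (valence 4) → 1 H
  atom 16: C, bond orders sum to 3 (valence 4) → 1 H
  atom 17: C, bond orders sum to 4 (valence 4) → 0 H
  atom 18: C, bond orders sum to 1 (valence 4) → 3 H
Total hydrogens: 19.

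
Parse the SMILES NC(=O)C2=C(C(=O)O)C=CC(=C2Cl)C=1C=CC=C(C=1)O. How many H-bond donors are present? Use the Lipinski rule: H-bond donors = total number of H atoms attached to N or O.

Donors: find every N or O and count the H atoms it carries.
  atom 1 (N): bond orders sum to 1 → 2 H
  atom 3 (O): bond orders sum to 2 → 0 H
  atom 7 (O): bond orders sum to 2 → 0 H
  atom 8 (O): bond orders sum to 1 → 1 H
  atom 20 (O): bond orders sum to 1 → 1 H
Lipinski HBD = 4.

4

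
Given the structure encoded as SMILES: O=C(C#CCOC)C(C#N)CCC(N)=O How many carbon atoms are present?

10

Count every carbon token in the SMILES (each C, including those in ring-closure positions and inside branches).
Carbon count: 10.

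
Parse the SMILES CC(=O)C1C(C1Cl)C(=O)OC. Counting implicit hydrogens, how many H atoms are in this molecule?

Walk through each heavy atom and fill implicit hydrogens from standard valence (C 4, N 3, O 2, S 2, halogen 1):
  atom 1: C, bond orders sum to 1 (valence 4) → 3 H
  atom 2: C, bond orders sum to 4 (valence 4) → 0 H
  atom 3: O, bond orders sum to 2 (valence 2) → 0 H
  atom 4: C, bond orders sum to 3 (valence 4) → 1 H
  atom 5: C, bond orders sum to 3 (valence 4) → 1 H
  atom 6: C, bond orders sum to 3 (valence 4) → 1 H
  atom 7: Cl (halogen, monovalent) → 0 H
  atom 8: C, bond orders sum to 4 (valence 4) → 0 H
  atom 9: O, bond orders sum to 2 (valence 2) → 0 H
  atom 10: O, bond orders sum to 2 (valence 2) → 0 H
  atom 11: C, bond orders sum to 1 (valence 4) → 3 H
Total hydrogens: 9.

9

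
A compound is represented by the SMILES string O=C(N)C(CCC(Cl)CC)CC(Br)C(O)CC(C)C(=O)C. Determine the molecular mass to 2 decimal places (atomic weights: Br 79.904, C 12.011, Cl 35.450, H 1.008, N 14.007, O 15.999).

First, the molecular formula is C15H27BrClNO3 (counting implicit H from valence).
  Br: 1 × 79.904 = 79.904
  C: 15 × 12.011 = 180.165
  Cl: 1 × 35.450 = 35.450
  H: 27 × 1.008 = 27.216
  N: 1 × 14.007 = 14.007
  O: 3 × 15.999 = 47.997
Sum: 1×79.904 + 15×12.011 + 1×35.450 + 27×1.008 + 1×14.007 + 3×15.999 = 384.739 → 384.74 g/mol.

384.74 g/mol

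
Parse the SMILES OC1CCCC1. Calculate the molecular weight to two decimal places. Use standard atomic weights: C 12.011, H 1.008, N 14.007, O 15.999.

86.13 g/mol

First, the molecular formula is C5H10O (counting implicit H from valence).
  C: 5 × 12.011 = 60.055
  H: 10 × 1.008 = 10.080
  O: 1 × 15.999 = 15.999
Sum: 5×12.011 + 10×1.008 + 1×15.999 = 86.134 → 86.13 g/mol.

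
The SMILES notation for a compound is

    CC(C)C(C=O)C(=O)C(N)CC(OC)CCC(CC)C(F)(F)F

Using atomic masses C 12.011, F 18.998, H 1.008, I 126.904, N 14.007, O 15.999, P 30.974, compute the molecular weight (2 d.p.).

339.40 g/mol

First, the molecular formula is C16H28F3NO3 (counting implicit H from valence).
  C: 16 × 12.011 = 192.176
  F: 3 × 18.998 = 56.994
  H: 28 × 1.008 = 28.224
  N: 1 × 14.007 = 14.007
  O: 3 × 15.999 = 47.997
Sum: 16×12.011 + 3×18.998 + 28×1.008 + 1×14.007 + 3×15.999 = 339.398 → 339.40 g/mol.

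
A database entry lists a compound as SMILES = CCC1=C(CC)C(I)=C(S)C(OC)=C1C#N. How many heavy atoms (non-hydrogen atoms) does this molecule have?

16

Every atom symbol written in the SMILES (organic subset) is one heavy atom; implicit H are not written.
Heavy atoms by element → C:12, I:1, N:1, O:1, S:1.
Total: 16.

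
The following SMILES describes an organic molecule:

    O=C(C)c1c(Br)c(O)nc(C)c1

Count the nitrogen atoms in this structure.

Scan the SMILES for N atoms (remember two-letter symbols like Cl and Br are single atoms).
Nitrogen count: 1.

1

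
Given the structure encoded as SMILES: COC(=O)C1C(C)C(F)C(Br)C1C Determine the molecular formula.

Walk through each heavy atom and fill implicit hydrogens from standard valence (C 4, N 3, O 2, S 2, halogen 1):
  atom 1: C, bond orders sum to 1 (valence 4) → 3 H
  atom 2: O, bond orders sum to 2 (valence 2) → 0 H
  atom 3: C, bond orders sum to 4 (valence 4) → 0 H
  atom 4: O, bond orders sum to 2 (valence 2) → 0 H
  atom 5: C, bond orders sum to 3 (valence 4) → 1 H
  atom 6: C, bond orders sum to 3 (valence 4) → 1 H
  atom 7: C, bond orders sum to 1 (valence 4) → 3 H
  atom 8: C, bond orders sum to 3 (valence 4) → 1 H
  atom 9: F (halogen, monovalent) → 0 H
  atom 10: C, bond orders sum to 3 (valence 4) → 1 H
  atom 11: Br (halogen, monovalent) → 0 H
  atom 12: C, bond orders sum to 3 (valence 4) → 1 H
  atom 13: C, bond orders sum to 1 (valence 4) → 3 H
Totals → C:9, H:14, Br:1, F:1, O:2.

C9H14BrFO2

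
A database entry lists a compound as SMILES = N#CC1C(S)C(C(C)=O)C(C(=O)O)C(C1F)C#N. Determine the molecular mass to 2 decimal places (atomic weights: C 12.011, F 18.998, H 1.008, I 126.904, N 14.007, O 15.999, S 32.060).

First, the molecular formula is C11H11FN2O3S (counting implicit H from valence).
  C: 11 × 12.011 = 132.121
  F: 1 × 18.998 = 18.998
  H: 11 × 1.008 = 11.088
  N: 2 × 14.007 = 28.014
  O: 3 × 15.999 = 47.997
  S: 1 × 32.060 = 32.060
Sum: 11×12.011 + 1×18.998 + 11×1.008 + 2×14.007 + 3×15.999 + 1×32.060 = 270.278 → 270.28 g/mol.

270.28 g/mol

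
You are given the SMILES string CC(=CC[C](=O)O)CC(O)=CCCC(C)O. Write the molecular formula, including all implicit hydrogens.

Walk through each heavy atom and fill implicit hydrogens from standard valence (C 4, N 3, O 2, S 2, halogen 1):
  atom 1: C, bond orders sum to 1 (valence 4) → 3 H
  atom 2: C, bond orders sum to 4 (valence 4) → 0 H
  atom 3: C, bond orders sum to 3 (valence 4) → 1 H
  atom 4: C, bond orders sum to 2 (valence 4) → 2 H
  atom 5: C with explicit H count 0
  atom 6: O, bond orders sum to 2 (valence 2) → 0 H
  atom 7: O, bond orders sum to 1 (valence 2) → 1 H
  atom 8: C, bond orders sum to 2 (valence 4) → 2 H
  atom 9: C, bond orders sum to 4 (valence 4) → 0 H
  atom 10: O, bond orders sum to 1 (valence 2) → 1 H
  atom 11: C, bond orders sum to 3 (valence 4) → 1 H
  atom 12: C, bond orders sum to 2 (valence 4) → 2 H
  atom 13: C, bond orders sum to 2 (valence 4) → 2 H
  atom 14: C, bond orders sum to 3 (valence 4) → 1 H
  atom 15: C, bond orders sum to 1 (valence 4) → 3 H
  atom 16: O, bond orders sum to 1 (valence 2) → 1 H
Totals → C:12, H:20, O:4.

C12H20O4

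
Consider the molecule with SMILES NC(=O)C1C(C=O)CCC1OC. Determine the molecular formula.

Walk through each heavy atom and fill implicit hydrogens from standard valence (C 4, N 3, O 2, S 2, halogen 1):
  atom 1: N, bond orders sum to 1 (valence 3) → 2 H
  atom 2: C, bond orders sum to 4 (valence 4) → 0 H
  atom 3: O, bond orders sum to 2 (valence 2) → 0 H
  atom 4: C, bond orders sum to 3 (valence 4) → 1 H
  atom 5: C, bond orders sum to 3 (valence 4) → 1 H
  atom 6: C, bond orders sum to 3 (valence 4) → 1 H
  atom 7: O, bond orders sum to 2 (valence 2) → 0 H
  atom 8: C, bond orders sum to 2 (valence 4) → 2 H
  atom 9: C, bond orders sum to 2 (valence 4) → 2 H
  atom 10: C, bond orders sum to 3 (valence 4) → 1 H
  atom 11: O, bond orders sum to 2 (valence 2) → 0 H
  atom 12: C, bond orders sum to 1 (valence 4) → 3 H
Totals → C:8, H:13, N:1, O:3.
In Hill order: C8H13NO3.

C8H13NO3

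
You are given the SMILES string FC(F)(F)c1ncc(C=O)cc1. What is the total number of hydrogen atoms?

4

Walk through each heavy atom and fill implicit hydrogens from standard valence (C 4, N 3, O 2, S 2, halogen 1); for lowercase aromatic atoms, an aromatic c carries 1 H when it has two neighbours and 0 H with three, and aromatic n carries 0 H:
  atom 1: F (halogen, monovalent) → 0 H
  atom 2: C, bond orders sum to 4 (valence 4) → 0 H
  atom 3: F (halogen, monovalent) → 0 H
  atom 4: F (halogen, monovalent) → 0 H
  atom 5: aromatic c, 3 neighbours → 0 H
  atom 6: aromatic n, 2 neighbours → 0 H
  atom 7: aromatic c, 2 neighbours → 1 H
  atom 8: aromatic c, 3 neighbours → 0 H
  atom 9: C, bond orders sum to 3 (valence 4) → 1 H
  atom 10: O, bond orders sum to 2 (valence 2) → 0 H
  atom 11: aromatic c, 2 neighbours → 1 H
  atom 12: aromatic c, 2 neighbours → 1 H
Total hydrogens: 4.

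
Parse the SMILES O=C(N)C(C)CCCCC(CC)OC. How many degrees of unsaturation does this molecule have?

1

Degree of unsaturation = (number of rings) + (number of π bonds).
Ring closures in the SMILES: 0.
π bonds: 1 double bond (each 1 DoU) → 1 DoU from unsaturation.
Total DoU = 0 + 1 = 1.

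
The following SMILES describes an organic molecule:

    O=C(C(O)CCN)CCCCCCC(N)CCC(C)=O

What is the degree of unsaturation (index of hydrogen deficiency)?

2

Molecular formula: C15H30N2O3.
DoU = (2C + 2 + N − H − X) / 2, where X is the halogen count and O/S are ignored.
    = (2·15 + 2 + 2 − 30 − 0) / 2 = 4 / 2 = 2.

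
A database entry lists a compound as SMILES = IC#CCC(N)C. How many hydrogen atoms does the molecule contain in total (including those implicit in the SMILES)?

8

Walk through each heavy atom and fill implicit hydrogens from standard valence (C 4, N 3, O 2, S 2, halogen 1):
  atom 1: I (halogen, monovalent) → 0 H
  atom 2: C, bond orders sum to 4 (valence 4) → 0 H
  atom 3: C, bond orders sum to 4 (valence 4) → 0 H
  atom 4: C, bond orders sum to 2 (valence 4) → 2 H
  atom 5: C, bond orders sum to 3 (valence 4) → 1 H
  atom 6: N, bond orders sum to 1 (valence 3) → 2 H
  atom 7: C, bond orders sum to 1 (valence 4) → 3 H
Total hydrogens: 8.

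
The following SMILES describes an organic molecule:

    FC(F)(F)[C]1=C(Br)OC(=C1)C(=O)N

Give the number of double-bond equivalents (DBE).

Molecular formula: C6H3BrF3NO2.
DoU = (2C + 2 + N − H − X) / 2, where X is the halogen count and O/S are ignored.
    = (2·6 + 2 + 1 − 3 − 4) / 2 = 8 / 2 = 4.

4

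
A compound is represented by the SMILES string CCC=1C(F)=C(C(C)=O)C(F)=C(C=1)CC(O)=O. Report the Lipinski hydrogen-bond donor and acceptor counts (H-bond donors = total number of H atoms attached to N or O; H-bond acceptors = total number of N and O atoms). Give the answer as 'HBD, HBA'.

Donors: find every N or O and count the H atoms it carries.
  atom 9 (O): bond orders sum to 2 → 0 H
  atom 16 (O): bond orders sum to 1 → 1 H
  atom 17 (O): bond orders sum to 2 → 0 H
Lipinski HBD = 1.
Acceptors: N atoms = 0, O atoms = 3 → HBA = 3.

1, 3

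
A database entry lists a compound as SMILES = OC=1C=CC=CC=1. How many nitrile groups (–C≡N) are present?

0

Scan the SMILES for the nitrile motif — none present.
Groups that are present: 1 hydroxyl.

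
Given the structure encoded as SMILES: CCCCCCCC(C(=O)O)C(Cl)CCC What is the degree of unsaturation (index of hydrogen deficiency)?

1

Degree of unsaturation = (number of rings) + (number of π bonds).
Ring closures in the SMILES: 0.
π bonds: 1 double bond (each 1 DoU) → 1 DoU from unsaturation.
Total DoU = 0 + 1 = 1.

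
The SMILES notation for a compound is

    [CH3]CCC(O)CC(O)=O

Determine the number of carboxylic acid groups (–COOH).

The carboxylic acid motif appears at heavy-atom position 7 in the SMILES.
Other groups present: 1 hydroxyl.
Carboxylic acid count: 1.

1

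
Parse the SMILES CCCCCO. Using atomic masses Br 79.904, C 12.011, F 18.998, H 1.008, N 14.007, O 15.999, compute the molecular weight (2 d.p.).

88.15 g/mol

First, the molecular formula is C5H12O (counting implicit H from valence).
  C: 5 × 12.011 = 60.055
  H: 12 × 1.008 = 12.096
  O: 1 × 15.999 = 15.999
Sum: 5×12.011 + 12×1.008 + 1×15.999 = 88.150 → 88.15 g/mol.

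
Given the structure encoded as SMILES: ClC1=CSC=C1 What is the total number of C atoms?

4

Count every carbon token in the SMILES (each C, including those in ring-closure positions and inside branches).
Carbon count: 4.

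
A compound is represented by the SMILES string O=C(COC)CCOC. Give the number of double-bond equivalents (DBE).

1

Molecular formula: C6H12O3.
DoU = (2C + 2 + N − H − X) / 2, where X is the halogen count and O/S are ignored.
    = (2·6 + 2 + 0 − 12 − 0) / 2 = 2 / 2 = 1.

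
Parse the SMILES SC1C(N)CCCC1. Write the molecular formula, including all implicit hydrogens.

C6H13NS

Walk through each heavy atom and fill implicit hydrogens from standard valence (C 4, N 3, O 2, S 2, halogen 1):
  atom 1: S, bond orders sum to 1 (valence 2) → 1 H
  atom 2: C, bond orders sum to 3 (valence 4) → 1 H
  atom 3: C, bond orders sum to 3 (valence 4) → 1 H
  atom 4: N, bond orders sum to 1 (valence 3) → 2 H
  atom 5: C, bond orders sum to 2 (valence 4) → 2 H
  atom 6: C, bond orders sum to 2 (valence 4) → 2 H
  atom 7: C, bond orders sum to 2 (valence 4) → 2 H
  atom 8: C, bond orders sum to 2 (valence 4) → 2 H
Totals → C:6, H:13, N:1, S:1.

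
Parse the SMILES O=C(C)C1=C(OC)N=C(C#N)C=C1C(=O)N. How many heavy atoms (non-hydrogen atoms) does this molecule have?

16

Every atom symbol written in the SMILES (organic subset) is one heavy atom; implicit H are not written.
Heavy atoms by element → C:10, N:3, O:3.
Total: 16.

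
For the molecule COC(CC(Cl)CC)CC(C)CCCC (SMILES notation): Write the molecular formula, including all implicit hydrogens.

Walk through each heavy atom and fill implicit hydrogens from standard valence (C 4, N 3, O 2, S 2, halogen 1):
  atom 1: C, bond orders sum to 1 (valence 4) → 3 H
  atom 2: O, bond orders sum to 2 (valence 2) → 0 H
  atom 3: C, bond orders sum to 3 (valence 4) → 1 H
  atom 4: C, bond orders sum to 2 (valence 4) → 2 H
  atom 5: C, bond orders sum to 3 (valence 4) → 1 H
  atom 6: Cl (halogen, monovalent) → 0 H
  atom 7: C, bond orders sum to 2 (valence 4) → 2 H
  atom 8: C, bond orders sum to 1 (valence 4) → 3 H
  atom 9: C, bond orders sum to 2 (valence 4) → 2 H
  atom 10: C, bond orders sum to 3 (valence 4) → 1 H
  atom 11: C, bond orders sum to 1 (valence 4) → 3 H
  atom 12: C, bond orders sum to 2 (valence 4) → 2 H
  atom 13: C, bond orders sum to 2 (valence 4) → 2 H
  atom 14: C, bond orders sum to 2 (valence 4) → 2 H
  atom 15: C, bond orders sum to 1 (valence 4) → 3 H
Totals → C:13, H:27, Cl:1, O:1.
In Hill order: C13H27ClO.

C13H27ClO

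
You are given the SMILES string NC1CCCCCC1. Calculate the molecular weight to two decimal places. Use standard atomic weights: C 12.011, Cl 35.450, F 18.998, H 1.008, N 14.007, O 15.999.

First, the molecular formula is C7H15N (counting implicit H from valence).
  C: 7 × 12.011 = 84.077
  H: 15 × 1.008 = 15.120
  N: 1 × 14.007 = 14.007
Sum: 7×12.011 + 15×1.008 + 1×14.007 = 113.204 → 113.20 g/mol.

113.20 g/mol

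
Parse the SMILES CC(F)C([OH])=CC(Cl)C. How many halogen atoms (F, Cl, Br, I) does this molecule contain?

2

Halogen atoms appear at heavy-atom positions 3, 8 (1×Cl, 1×F).
Other groups present: 1 alkene, 1 hydroxyl.
Halogen count: 2.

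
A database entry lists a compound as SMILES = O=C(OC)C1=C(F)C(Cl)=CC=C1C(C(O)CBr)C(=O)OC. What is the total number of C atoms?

13

Count every carbon token in the SMILES (each C, including those in ring-closure positions and inside branches).
Carbon count: 13.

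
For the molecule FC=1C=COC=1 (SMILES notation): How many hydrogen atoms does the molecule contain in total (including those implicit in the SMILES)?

Walk through each heavy atom and fill implicit hydrogens from standard valence (C 4, N 3, O 2, S 2, halogen 1):
  atom 1: F (halogen, monovalent) → 0 H
  atom 2: C, bond orders sum to 4 (valence 4) → 0 H
  atom 3: C, bond orders sum to 3 (valence 4) → 1 H
  atom 4: C, bond orders sum to 3 (valence 4) → 1 H
  atom 5: O, bond orders sum to 2 (valence 2) → 0 H
  atom 6: C, bond orders sum to 3 (valence 4) → 1 H
Total hydrogens: 3.

3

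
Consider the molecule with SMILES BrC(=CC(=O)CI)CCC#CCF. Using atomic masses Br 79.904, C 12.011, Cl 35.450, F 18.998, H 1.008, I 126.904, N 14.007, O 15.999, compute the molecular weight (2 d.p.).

First, the molecular formula is C9H9BrFIO (counting implicit H from valence).
  Br: 1 × 79.904 = 79.904
  C: 9 × 12.011 = 108.099
  F: 1 × 18.998 = 18.998
  H: 9 × 1.008 = 9.072
  I: 1 × 126.904 = 126.904
  O: 1 × 15.999 = 15.999
Sum: 1×79.904 + 9×12.011 + 1×18.998 + 9×1.008 + 1×126.904 + 1×15.999 = 358.976 → 358.98 g/mol.

358.98 g/mol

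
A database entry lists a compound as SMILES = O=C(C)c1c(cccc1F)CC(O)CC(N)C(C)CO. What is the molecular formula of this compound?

Walk through each heavy atom and fill implicit hydrogens from standard valence (C 4, N 3, O 2, S 2, halogen 1); for lowercase aromatic atoms, an aromatic c carries 1 H when it has two neighbours and 0 H with three, and aromatic n carries 0 H:
  atom 1: O, bond orders sum to 2 (valence 2) → 0 H
  atom 2: C, bond orders sum to 4 (valence 4) → 0 H
  atom 3: C, bond orders sum to 1 (valence 4) → 3 H
  atom 4: aromatic c, 3 neighbours → 0 H
  atom 5: aromatic c, 3 neighbours → 0 H
  atom 6: aromatic c, 2 neighbours → 1 H
  atom 7: aromatic c, 2 neighbours → 1 H
  atom 8: aromatic c, 2 neighbours → 1 H
  atom 9: aromatic c, 3 neighbours → 0 H
  atom 10: F (halogen, monovalent) → 0 H
  atom 11: C, bond orders sum to 2 (valence 4) → 2 H
  atom 12: C, bond orders sum to 3 (valence 4) → 1 H
  atom 13: O, bond orders sum to 1 (valence 2) → 1 H
  atom 14: C, bond orders sum to 2 (valence 4) → 2 H
  atom 15: C, bond orders sum to 3 (valence 4) → 1 H
  atom 16: N, bond orders sum to 1 (valence 3) → 2 H
  atom 17: C, bond orders sum to 3 (valence 4) → 1 H
  atom 18: C, bond orders sum to 1 (valence 4) → 3 H
  atom 19: C, bond orders sum to 2 (valence 4) → 2 H
  atom 20: O, bond orders sum to 1 (valence 2) → 1 H
Totals → C:15, H:22, F:1, N:1, O:3.

C15H22FNO3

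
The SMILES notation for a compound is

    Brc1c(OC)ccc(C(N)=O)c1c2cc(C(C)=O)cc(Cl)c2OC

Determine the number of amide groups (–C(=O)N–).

The amide motif appears at heavy-atom position 9 in the SMILES.
Other groups present: 2 ether, 1 ketone.
Amide count: 1.

1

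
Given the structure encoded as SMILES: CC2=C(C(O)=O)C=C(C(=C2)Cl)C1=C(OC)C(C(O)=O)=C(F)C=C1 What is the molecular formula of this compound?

Walk through each heavy atom and fill implicit hydrogens from standard valence (C 4, N 3, O 2, S 2, halogen 1):
  atom 1: C, bond orders sum to 1 (valence 4) → 3 H
  atom 2: C, bond orders sum to 4 (valence 4) → 0 H
  atom 3: C, bond orders sum to 4 (valence 4) → 0 H
  atom 4: C, bond orders sum to 4 (valence 4) → 0 H
  atom 5: O, bond orders sum to 1 (valence 2) → 1 H
  atom 6: O, bond orders sum to 2 (valence 2) → 0 H
  atom 7: C, bond orders sum to 3 (valence 4) → 1 H
  atom 8: C, bond orders sum to 4 (valence 4) → 0 H
  atom 9: C, bond orders sum to 4 (valence 4) → 0 H
  atom 10: C, bond orders sum to 3 (valence 4) → 1 H
  atom 11: Cl (halogen, monovalent) → 0 H
  atom 12: C, bond orders sum to 4 (valence 4) → 0 H
  atom 13: C, bond orders sum to 4 (valence 4) → 0 H
  atom 14: O, bond orders sum to 2 (valence 2) → 0 H
  atom 15: C, bond orders sum to 1 (valence 4) → 3 H
  atom 16: C, bond orders sum to 4 (valence 4) → 0 H
  atom 17: C, bond orders sum to 4 (valence 4) → 0 H
  atom 18: O, bond orders sum to 1 (valence 2) → 1 H
  atom 19: O, bond orders sum to 2 (valence 2) → 0 H
  atom 20: C, bond orders sum to 4 (valence 4) → 0 H
  atom 21: F (halogen, monovalent) → 0 H
  atom 22: C, bond orders sum to 3 (valence 4) → 1 H
  atom 23: C, bond orders sum to 3 (valence 4) → 1 H
Totals → C:16, H:12, Cl:1, F:1, O:5.

C16H12ClFO5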